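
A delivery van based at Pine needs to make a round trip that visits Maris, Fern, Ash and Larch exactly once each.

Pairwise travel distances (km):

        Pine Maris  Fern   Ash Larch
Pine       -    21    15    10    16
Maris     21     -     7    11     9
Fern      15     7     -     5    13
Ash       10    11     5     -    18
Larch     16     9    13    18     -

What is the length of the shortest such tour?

Shortest round trip = 47 km.

Pine-Maris-Fern-Ash-Larch-Pine: 21+7+5+18+16 = 67
Pine-Maris-Fern-Larch-Ash-Pine: 21+7+13+18+10 = 69
Pine-Maris-Ash-Fern-Larch-Pine: 21+11+5+13+16 = 66
Pine-Maris-Ash-Larch-Fern-Pine: 21+11+18+13+15 = 78
Pine-Maris-Larch-Fern-Ash-Pine: 21+9+13+5+10 = 58
Pine-Maris-Larch-Ash-Fern-Pine: 21+9+18+5+15 = 68
Pine-Fern-Maris-Ash-Larch-Pine: 15+7+11+18+16 = 67
Pine-Fern-Maris-Larch-Ash-Pine: 15+7+9+18+10 = 59
Pine-Fern-Ash-Maris-Larch-Pine: 15+5+11+9+16 = 56
Pine-Fern-Larch-Maris-Ash-Pine: 15+13+9+11+10 = 58
Pine-Ash-Maris-Fern-Larch-Pine: 10+11+7+13+16 = 57
Pine-Ash-Fern-Maris-Larch-Pine: 10+5+7+9+16 = 47
The minimum is 47.
One optimal route: Pine → Ash → Fern → Maris → Larch → Pine (or its reverse).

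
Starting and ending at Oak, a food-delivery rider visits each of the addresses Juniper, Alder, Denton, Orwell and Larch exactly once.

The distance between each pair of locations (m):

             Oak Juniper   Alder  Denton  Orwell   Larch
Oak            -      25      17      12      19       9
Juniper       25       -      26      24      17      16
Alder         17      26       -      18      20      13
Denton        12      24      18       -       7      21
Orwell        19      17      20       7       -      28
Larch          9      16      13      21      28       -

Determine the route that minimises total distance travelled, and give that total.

Minimum total distance: 82 m.

There are 60 distinct closed tours to check (reversals are equivalent).
Oak → Juniper → Alder → Denton → Orwell → Larch → Oak: 25+26+18+7+28+9 = 113
Oak → Juniper → Alder → Denton → Larch → Orwell → Oak: 25+26+18+21+28+19 = 137
Oak → Juniper → Alder → Orwell → Denton → Larch → Oak: 25+26+20+7+21+9 = 108
Oak → Juniper → Alder → Orwell → Larch → Denton → Oak: 25+26+20+28+21+12 = 132
Oak → Juniper → Alder → Larch → Denton → Orwell → Oak: 25+26+13+21+7+19 = 111
Oak → Juniper → Alder → Larch → Orwell → Denton → Oak: 25+26+13+28+7+12 = 111
Oak → Juniper → Denton → Alder → Orwell → Larch → Oak: 25+24+18+20+28+9 = 124
Oak → Juniper → Denton → Alder → Larch → Orwell → Oak: 25+24+18+13+28+19 = 127
Oak → Juniper → Denton → Orwell → Alder → Larch → Oak: 25+24+7+20+13+9 = 98
Oak → Juniper → Denton → Orwell → Larch → Alder → Oak: 25+24+7+28+13+17 = 114
Oak → Juniper → Denton → Larch → Alder → Orwell → Oak: 25+24+21+13+20+19 = 122
Oak → Juniper → Denton → Larch → Orwell → Alder → Oak: 25+24+21+28+20+17 = 135
Oak → Juniper → Orwell → Alder → Denton → Larch → Oak: 25+17+20+18+21+9 = 110
Oak → Juniper → Orwell → Alder → Larch → Denton → Oak: 25+17+20+13+21+12 = 108
… (46 more)
Oak → Alder → Larch → Juniper → Orwell → Denton → Oak: 17+13+16+17+7+12 = 82  ← best
The minimum is 82.
One optimal route: Oak → Alder → Larch → Juniper → Orwell → Denton → Oak (or its reverse).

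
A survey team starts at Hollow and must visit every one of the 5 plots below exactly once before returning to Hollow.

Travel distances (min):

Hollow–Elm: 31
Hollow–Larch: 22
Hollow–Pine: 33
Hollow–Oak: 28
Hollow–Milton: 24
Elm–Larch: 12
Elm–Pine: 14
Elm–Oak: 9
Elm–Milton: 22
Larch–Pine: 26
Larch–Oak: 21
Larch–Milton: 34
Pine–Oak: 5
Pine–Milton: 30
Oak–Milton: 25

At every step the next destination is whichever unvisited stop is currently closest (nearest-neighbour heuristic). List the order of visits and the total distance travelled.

Hollow → [Larch:22 / Milton:24 / Oak:28 / Elm:31 / Pine:33] → Larch (22)
Larch → [Elm:12 / Oak:21 / Pine:26 / Milton:34] → Elm (12)
Elm → [Oak:9 / Pine:14 / Milton:22] → Oak (9)
Oak → [Pine:5 / Milton:25] → Pine (5)
Pine → [Milton:30] → Milton (30)
Return Milton→Hollow: 24.
Total = 22 + 12 + 9 + 5 + 30 + 24 = 102.

Nearest-neighbour total = 102 min; route Hollow → Larch → Elm → Oak → Pine → Milton → Hollow.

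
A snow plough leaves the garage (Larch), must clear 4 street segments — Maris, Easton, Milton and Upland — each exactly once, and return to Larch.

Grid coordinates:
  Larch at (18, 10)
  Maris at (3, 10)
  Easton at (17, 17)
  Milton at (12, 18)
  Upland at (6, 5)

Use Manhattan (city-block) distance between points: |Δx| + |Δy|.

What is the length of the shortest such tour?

56 — the shortest possible round trip.

With 4 stops there are 4!/2 = 12 distinct round trips (a route and its reverse cost the same).
Larch - Maris - Easton - Milton - Upland - Larch: 15+21+6+19+17 = 78
Larch - Maris - Easton - Upland - Milton - Larch: 15+21+23+19+14 = 92
Larch - Maris - Milton - Easton - Upland - Larch: 15+17+6+23+17 = 78
Larch - Maris - Milton - Upland - Easton - Larch: 15+17+19+23+8 = 82
Larch - Maris - Upland - Easton - Milton - Larch: 15+8+23+6+14 = 66
Larch - Maris - Upland - Milton - Easton - Larch: 15+8+19+6+8 = 56
Larch - Easton - Maris - Milton - Upland - Larch: 8+21+17+19+17 = 82
Larch - Easton - Maris - Upland - Milton - Larch: 8+21+8+19+14 = 70
Larch - Easton - Milton - Maris - Upland - Larch: 8+6+17+8+17 = 56
Larch - Easton - Upland - Maris - Milton - Larch: 8+23+8+17+14 = 70
Larch - Milton - Maris - Easton - Upland - Larch: 14+17+21+23+17 = 92
Larch - Milton - Easton - Maris - Upland - Larch: 14+6+21+8+17 = 66
The minimum is 56.
One optimal route: Larch → Maris → Upland → Milton → Easton → Larch (or its reverse).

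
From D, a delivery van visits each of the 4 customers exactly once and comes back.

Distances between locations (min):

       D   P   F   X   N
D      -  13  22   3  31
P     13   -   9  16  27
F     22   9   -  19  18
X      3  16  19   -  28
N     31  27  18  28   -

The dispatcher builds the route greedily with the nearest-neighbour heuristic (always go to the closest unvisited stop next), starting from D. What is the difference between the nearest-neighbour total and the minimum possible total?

Excess over optimum: 6 min.

From D: X=3, P=13, F=22, N=31 → choose X (3).
From X: P=16, F=19, N=28 → choose P (16).
From P: F=9, N=27 → choose F (9).
From F: N=18 → choose N (18).
NN route D → X → P → F → N → D costs 77.
Optimal: D → P → F → N → X → D costs 71 (by enumerating all 12 distinct tours).
Excess = 77 − 71 = 6.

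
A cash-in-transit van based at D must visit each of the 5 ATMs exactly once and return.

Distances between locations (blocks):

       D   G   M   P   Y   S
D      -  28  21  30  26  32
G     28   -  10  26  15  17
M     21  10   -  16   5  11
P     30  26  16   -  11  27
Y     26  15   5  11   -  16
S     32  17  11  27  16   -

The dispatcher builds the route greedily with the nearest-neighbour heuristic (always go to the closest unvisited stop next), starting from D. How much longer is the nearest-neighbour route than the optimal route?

10 blocks longer than the optimal tour.

D: M=21, Y=26, G=28, P=30, S=32 ⇒ M
M: Y=5, G=10, S=11, P=16 ⇒ Y
Y: P=11, G=15, S=16 ⇒ P
P: G=26, S=27 ⇒ G
G: S=17 ⇒ S
NN route D → M → Y → P → G → S → D costs 112.
Optimal: D → G → S → M → Y → P → D costs 102 (by enumerating all 60 distinct tours).
Excess = 112 − 102 = 10.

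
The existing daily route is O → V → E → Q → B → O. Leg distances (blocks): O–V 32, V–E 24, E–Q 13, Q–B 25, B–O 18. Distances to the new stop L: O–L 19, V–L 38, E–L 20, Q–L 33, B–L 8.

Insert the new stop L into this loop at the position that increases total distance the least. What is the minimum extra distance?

Insertion cost between consecutive stops i–j is d(i,L) + d(L,j) − d(i,j):
  between O and V: 19 + 38 − 32 = 25
  between V and E: 38 + 20 − 24 = 34
  between E and Q: 20 + 33 − 13 = 40
  between Q and B: 33 + 8 − 25 = 16
  between B and O: 8 + 19 − 18 = 9
Cheapest insertion is between B and O, adding 9.
New total = 112 + 9 = 121.

Minimum extra distance: 9 blocks, inserting L between B and O.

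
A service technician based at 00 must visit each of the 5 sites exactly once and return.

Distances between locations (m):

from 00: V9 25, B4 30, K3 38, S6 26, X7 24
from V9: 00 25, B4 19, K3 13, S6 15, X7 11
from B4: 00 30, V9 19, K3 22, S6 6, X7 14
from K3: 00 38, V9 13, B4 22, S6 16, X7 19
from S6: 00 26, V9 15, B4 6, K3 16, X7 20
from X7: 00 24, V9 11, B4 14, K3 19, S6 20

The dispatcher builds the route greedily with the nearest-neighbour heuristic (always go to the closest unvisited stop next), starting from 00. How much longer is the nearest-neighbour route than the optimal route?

Excess over optimum: 2 m.

00: X7=24, V9=25, S6=26, B4=30, K3=38 ⇒ X7
X7: V9=11, B4=14, K3=19, S6=20 ⇒ V9
V9: K3=13, S6=15, B4=19 ⇒ K3
K3: S6=16, B4=22 ⇒ S6
S6: B4=6 ⇒ B4
NN route 00 → X7 → V9 → K3 → S6 → B4 → 00 costs 100.
Optimal: 00 → V9 → K3 → S6 → B4 → X7 → 00 costs 98 (by enumerating all 60 distinct tours).
Excess = 100 − 98 = 2.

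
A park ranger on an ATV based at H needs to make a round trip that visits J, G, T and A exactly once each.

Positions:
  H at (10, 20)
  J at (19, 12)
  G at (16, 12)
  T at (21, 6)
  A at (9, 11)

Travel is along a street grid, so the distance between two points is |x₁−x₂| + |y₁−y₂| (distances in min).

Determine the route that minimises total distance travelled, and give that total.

With 4 stops there are 4!/2 = 12 distinct round trips (a route and its reverse cost the same).
H → J → G → T → A → H: 17+3+11+17+10 = 58
H → J → G → A → T → H: 17+3+8+17+25 = 70
H → J → T → G → A → H: 17+8+11+8+10 = 54
H → J → T → A → G → H: 17+8+17+8+14 = 64
H → J → A → G → T → H: 17+11+8+11+25 = 72
H → J → A → T → G → H: 17+11+17+11+14 = 70
H → G → J → T → A → H: 14+3+8+17+10 = 52
H → G → J → A → T → H: 14+3+11+17+25 = 70
H → G → T → J → A → H: 14+11+8+11+10 = 54
H → G → A → J → T → H: 14+8+11+8+25 = 66
H → T → J → G → A → H: 25+8+3+8+10 = 54
H → T → G → J → A → H: 25+11+3+11+10 = 60
The minimum is 52.
One optimal route: H → G → J → T → A → H (or its reverse).

Minimum total distance: 52 min.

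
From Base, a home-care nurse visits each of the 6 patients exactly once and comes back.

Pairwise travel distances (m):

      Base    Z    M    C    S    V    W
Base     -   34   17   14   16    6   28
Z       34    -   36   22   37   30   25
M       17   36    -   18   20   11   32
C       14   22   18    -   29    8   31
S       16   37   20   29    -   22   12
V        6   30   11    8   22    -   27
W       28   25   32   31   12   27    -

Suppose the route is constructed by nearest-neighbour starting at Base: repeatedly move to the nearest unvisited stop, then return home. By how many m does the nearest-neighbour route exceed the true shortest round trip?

Base: V=6, C=14, S=16, M=17, W=28, Z=34 ⇒ V
V: C=8, M=11, S=22, W=27, Z=30 ⇒ C
C: M=18, Z=22, S=29, W=31 ⇒ M
M: S=20, W=32, Z=36 ⇒ S
S: W=12, Z=37 ⇒ W
W: Z=25 ⇒ Z
NN route Base → V → C → M → S → W → Z → Base costs 123.
Optimal: Base → M → S → W → Z → C → V → Base costs 110 (by enumerating all 360 distinct tours).
Excess = 123 − 110 = 13.

13 m longer than the optimal tour.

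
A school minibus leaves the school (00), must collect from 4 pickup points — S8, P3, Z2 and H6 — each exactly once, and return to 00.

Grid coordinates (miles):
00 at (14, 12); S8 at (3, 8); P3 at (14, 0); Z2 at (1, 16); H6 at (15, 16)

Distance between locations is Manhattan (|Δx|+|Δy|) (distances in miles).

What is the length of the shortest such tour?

00 - S8 - P3 - Z2 - H6 - 00: 15+19+29+14+5 = 82
00 - S8 - P3 - H6 - Z2 - 00: 15+19+17+14+17 = 82
00 - S8 - Z2 - P3 - H6 - 00: 15+10+29+17+5 = 76
00 - S8 - Z2 - H6 - P3 - 00: 15+10+14+17+12 = 68
00 - S8 - H6 - P3 - Z2 - 00: 15+20+17+29+17 = 98
00 - S8 - H6 - Z2 - P3 - 00: 15+20+14+29+12 = 90
00 - P3 - S8 - Z2 - H6 - 00: 12+19+10+14+5 = 60
00 - P3 - S8 - H6 - Z2 - 00: 12+19+20+14+17 = 82
00 - P3 - Z2 - S8 - H6 - 00: 12+29+10+20+5 = 76
00 - P3 - H6 - S8 - Z2 - 00: 12+17+20+10+17 = 76
00 - Z2 - S8 - P3 - H6 - 00: 17+10+19+17+5 = 68
00 - Z2 - P3 - S8 - H6 - 00: 17+29+19+20+5 = 90
The minimum is 60.
One optimal route: 00 → P3 → S8 → Z2 → H6 → 00 (or its reverse).

Minimum total distance: 60 miles.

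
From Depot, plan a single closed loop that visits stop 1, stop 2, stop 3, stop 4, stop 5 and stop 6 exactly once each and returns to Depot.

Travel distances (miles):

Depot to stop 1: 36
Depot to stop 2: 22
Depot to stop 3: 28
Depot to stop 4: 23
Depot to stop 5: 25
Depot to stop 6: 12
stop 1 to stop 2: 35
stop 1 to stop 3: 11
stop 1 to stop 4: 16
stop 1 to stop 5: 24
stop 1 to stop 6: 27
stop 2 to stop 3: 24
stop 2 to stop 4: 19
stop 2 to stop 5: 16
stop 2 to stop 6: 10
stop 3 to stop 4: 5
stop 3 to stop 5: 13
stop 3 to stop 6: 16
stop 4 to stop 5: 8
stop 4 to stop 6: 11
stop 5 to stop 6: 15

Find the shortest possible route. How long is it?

Depot-stop 1-stop 2-stop 3-stop 4-stop 5-stop 6-Depot: 36+35+24+5+8+15+12 = 135
Depot-stop 1-stop 2-stop 3-stop 4-stop 6-stop 5-Depot: 36+35+24+5+11+15+25 = 151
Depot-stop 1-stop 2-stop 3-stop 5-stop 4-stop 6-Depot: 36+35+24+13+8+11+12 = 139
Depot-stop 1-stop 2-stop 3-stop 5-stop 6-stop 4-Depot: 36+35+24+13+15+11+23 = 157
Depot-stop 1-stop 2-stop 3-stop 6-stop 4-stop 5-Depot: 36+35+24+16+11+8+25 = 155
Depot-stop 1-stop 2-stop 3-stop 6-stop 5-stop 4-Depot: 36+35+24+16+15+8+23 = 157
Depot-stop 1-stop 2-stop 4-stop 3-stop 5-stop 6-Depot: 36+35+19+5+13+15+12 = 135
Depot-stop 1-stop 2-stop 4-stop 3-stop 6-stop 5-Depot: 36+35+19+5+16+15+25 = 151
… (352 more)
Depot-stop 1-stop 3-stop 4-stop 5-stop 2-stop 6-Depot: 36+11+5+8+16+10+12 = 98  ← best
The minimum is 98.
One optimal route: Depot → stop 1 → stop 3 → stop 4 → stop 5 → stop 2 → stop 6 → Depot (or its reverse).

98 miles — the shortest possible round trip.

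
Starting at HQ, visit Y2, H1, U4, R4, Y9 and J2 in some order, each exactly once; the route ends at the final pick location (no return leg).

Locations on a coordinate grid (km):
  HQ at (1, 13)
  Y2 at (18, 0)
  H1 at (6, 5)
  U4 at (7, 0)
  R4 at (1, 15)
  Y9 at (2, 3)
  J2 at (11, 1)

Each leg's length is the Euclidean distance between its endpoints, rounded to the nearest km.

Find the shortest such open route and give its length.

There are 6! = 720 possible orderings.
HQ - Y2 - H1 - U4 - R4 - Y9 - J2: 21+13+5+16+12+9 = 76
HQ - Y2 - H1 - U4 - R4 - J2 - Y9: 21+13+5+16+17+9 = 81
HQ - Y2 - H1 - U4 - Y9 - R4 - J2: 21+13+5+6+12+17 = 74
HQ - Y2 - H1 - U4 - Y9 - J2 - R4: 21+13+5+6+9+17 = 71
HQ - Y2 - H1 - U4 - J2 - R4 - Y9: 21+13+5+4+17+12 = 72
HQ - Y2 - H1 - U4 - J2 - Y9 - R4: 21+13+5+4+9+12 = 64
HQ - Y2 - H1 - R4 - U4 - Y9 - J2: 21+13+11+16+6+9 = 76
HQ - Y2 - H1 - R4 - U4 - J2 - Y9: 21+13+11+16+4+9 = 74
… (712 more)
HQ - R4 - H1 - Y9 - U4 - J2 - Y2: 2+11+4+6+4+7 = 34  ← best
The minimum is 34.
One shortest path: HQ → R4 → H1 → Y9 → U4 → J2 → Y2.

Minimum one-way distance = 34 km.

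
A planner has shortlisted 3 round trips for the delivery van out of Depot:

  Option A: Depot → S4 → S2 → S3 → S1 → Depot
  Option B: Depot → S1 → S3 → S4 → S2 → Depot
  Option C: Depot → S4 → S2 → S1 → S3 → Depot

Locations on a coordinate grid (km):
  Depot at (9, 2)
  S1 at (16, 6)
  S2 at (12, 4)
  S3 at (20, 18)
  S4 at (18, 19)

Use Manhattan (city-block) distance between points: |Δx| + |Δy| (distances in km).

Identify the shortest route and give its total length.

Shortest is Option B, total 56 km.

Option A: 26 + 21 + 22 + 16 + 11 = 96
Option B: 11 + 16 + 3 + 21 + 5 = 56
Option C: 26 + 21 + 6 + 16 + 27 = 96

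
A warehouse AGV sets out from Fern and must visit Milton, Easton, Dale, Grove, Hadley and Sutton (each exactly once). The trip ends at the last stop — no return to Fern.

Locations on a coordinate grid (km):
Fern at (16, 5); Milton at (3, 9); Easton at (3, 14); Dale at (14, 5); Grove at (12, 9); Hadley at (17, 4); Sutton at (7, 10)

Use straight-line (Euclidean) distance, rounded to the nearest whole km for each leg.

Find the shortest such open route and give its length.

Shortest open route: 22 km.

There are 6! = 720 possible orderings.
Fern → Milton → Easton → Dale → Grove → Hadley → Sutton: 14+5+14+4+7+12 = 56
Fern → Milton → Easton → Dale → Grove → Sutton → Hadley: 14+5+14+4+5+12 = 54
Fern → Milton → Easton → Dale → Hadley → Grove → Sutton: 14+5+14+3+7+5 = 48
Fern → Milton → Easton → Dale → Hadley → Sutton → Grove: 14+5+14+3+12+5 = 53
Fern → Milton → Easton → Dale → Sutton → Grove → Hadley: 14+5+14+9+5+7 = 54
Fern → Milton → Easton → Dale → Sutton → Hadley → Grove: 14+5+14+9+12+7 = 61
Fern → Milton → Easton → Grove → Dale → Hadley → Sutton: 14+5+10+4+3+12 = 48
Fern → Milton → Easton → Grove → Dale → Sutton → Hadley: 14+5+10+4+9+12 = 54
… (712 more)
Fern → Hadley → Dale → Grove → Sutton → Milton → Easton: 1+3+4+5+4+5 = 22  ← best
The minimum is 22.
One shortest path: Fern → Hadley → Dale → Grove → Sutton → Milton → Easton.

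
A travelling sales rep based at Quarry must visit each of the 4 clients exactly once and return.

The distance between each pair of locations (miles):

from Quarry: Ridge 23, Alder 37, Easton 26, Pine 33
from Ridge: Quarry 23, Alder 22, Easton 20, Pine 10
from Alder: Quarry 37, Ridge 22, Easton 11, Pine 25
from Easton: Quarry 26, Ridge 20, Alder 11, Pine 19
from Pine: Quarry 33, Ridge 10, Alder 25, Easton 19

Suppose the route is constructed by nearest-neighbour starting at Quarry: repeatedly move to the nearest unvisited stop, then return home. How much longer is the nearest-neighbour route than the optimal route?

From Quarry: Ridge=23, Easton=26, Pine=33, Alder=37 → choose Ridge (23).
From Ridge: Pine=10, Easton=20, Alder=22 → choose Pine (10).
From Pine: Easton=19, Alder=25 → choose Easton (19).
From Easton: Alder=11 → choose Alder (11).
NN route Quarry → Ridge → Pine → Easton → Alder → Quarry costs 100.
Optimal: Quarry → Ridge → Pine → Alder → Easton → Quarry costs 95 (by enumerating all 12 distinct tours).
Excess = 100 − 95 = 5.

The nearest-neighbour route is 5 miles longer than optimal.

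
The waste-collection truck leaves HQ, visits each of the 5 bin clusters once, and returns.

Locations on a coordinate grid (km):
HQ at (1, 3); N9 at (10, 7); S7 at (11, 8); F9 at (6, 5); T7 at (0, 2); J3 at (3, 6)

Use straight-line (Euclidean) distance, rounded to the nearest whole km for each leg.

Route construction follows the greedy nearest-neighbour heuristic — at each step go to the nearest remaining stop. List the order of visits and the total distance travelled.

From HQ: distances to unvisited — T7=1, J3=4, F9=5, N9=10, S7=11. Nearest is T7 (1).
From T7: distances to unvisited — J3=5, F9=7, N9=11, S7=13. Nearest is J3 (5).
From J3: distances to unvisited — F9=3, N9=7, S7=8. Nearest is F9 (3).
From F9: distances to unvisited — N9=4, S7=6. Nearest is N9 (4).
From N9: distances to unvisited — S7=1. Nearest is S7 (1).
Return S7→HQ: 11.
Total = 1 + 5 + 3 + 4 + 1 + 11 = 25.

Total distance 25 km via the nearest-neighbour route HQ → T7 → J3 → F9 → N9 → S7 → HQ.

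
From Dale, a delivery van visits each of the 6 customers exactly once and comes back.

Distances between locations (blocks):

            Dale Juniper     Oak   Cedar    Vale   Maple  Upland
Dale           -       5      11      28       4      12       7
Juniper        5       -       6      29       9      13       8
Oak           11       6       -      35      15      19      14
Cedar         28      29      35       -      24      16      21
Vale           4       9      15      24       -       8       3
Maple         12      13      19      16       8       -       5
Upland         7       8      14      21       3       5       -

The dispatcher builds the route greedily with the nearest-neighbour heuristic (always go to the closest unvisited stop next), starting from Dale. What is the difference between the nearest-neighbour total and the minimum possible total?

Excess over optimum: 20 blocks.

Dale: Vale=4, Juniper=5, Upland=7, Oak=11, Maple=12, Cedar=28 ⇒ Vale
Vale: Upland=3, Maple=8, Juniper=9, Oak=15, Cedar=24 ⇒ Upland
Upland: Maple=5, Juniper=8, Oak=14, Cedar=21 ⇒ Maple
Maple: Juniper=13, Cedar=16, Oak=19 ⇒ Juniper
Juniper: Oak=6, Cedar=29 ⇒ Oak
Oak: Cedar=35 ⇒ Cedar
NN route Dale → Vale → Upland → Maple → Juniper → Oak → Cedar → Dale costs 94.
Optimal: Dale → Juniper → Oak → Cedar → Maple → Upland → Vale → Dale costs 74 (by enumerating all 360 distinct tours).
Excess = 94 − 74 = 20.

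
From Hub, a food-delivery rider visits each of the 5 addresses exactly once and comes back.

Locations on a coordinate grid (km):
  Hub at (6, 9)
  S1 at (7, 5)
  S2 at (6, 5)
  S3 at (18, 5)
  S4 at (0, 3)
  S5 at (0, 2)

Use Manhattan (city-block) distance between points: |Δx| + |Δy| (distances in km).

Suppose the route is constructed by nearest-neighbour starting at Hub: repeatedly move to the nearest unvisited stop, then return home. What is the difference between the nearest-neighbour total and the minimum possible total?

The nearest-neighbour route is 2 km longer than optimal.

From Hub: S2=4, S1=5, S4=12, S5=13, S3=16 → choose S2 (4).
From S2: S1=1, S4=8, S5=9, S3=12 → choose S1 (1).
From S1: S4=9, S5=10, S3=11 → choose S4 (9).
From S4: S5=1, S3=20 → choose S5 (1).
From S5: S3=21 → choose S3 (21).
NN route Hub → S2 → S1 → S4 → S5 → S3 → Hub costs 52.
Optimal: Hub → S1 → S3 → S2 → S4 → S5 → Hub costs 50 (by enumerating all 60 distinct tours).
Excess = 52 − 50 = 2.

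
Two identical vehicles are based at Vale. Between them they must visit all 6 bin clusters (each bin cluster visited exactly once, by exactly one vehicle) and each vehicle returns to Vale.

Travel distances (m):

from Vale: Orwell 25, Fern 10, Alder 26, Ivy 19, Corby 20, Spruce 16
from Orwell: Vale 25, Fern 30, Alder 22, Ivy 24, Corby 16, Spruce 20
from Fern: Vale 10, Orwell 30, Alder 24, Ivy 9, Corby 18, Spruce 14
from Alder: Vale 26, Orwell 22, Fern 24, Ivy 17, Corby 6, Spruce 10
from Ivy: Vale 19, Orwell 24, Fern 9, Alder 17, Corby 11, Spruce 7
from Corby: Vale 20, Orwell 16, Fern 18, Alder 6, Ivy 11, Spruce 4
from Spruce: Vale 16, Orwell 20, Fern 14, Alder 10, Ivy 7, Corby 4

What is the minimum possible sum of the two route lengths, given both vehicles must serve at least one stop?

There are 2^5 − 1 = 31 ways to divide the 6 stops into two non-empty groups. For each, the best each vehicle can do is its own shortest tour through its group:
  {Orwell} + {Fern, Alder, Ivy, Corby, Spruce}: 50 + 62 = 112
  {Fern} + {Orwell, Alder, Ivy, Corby, Spruce}: 20 + 83 = 103
  {Orwell, Fern} + {Alder, Ivy, Corby, Spruce}: 65 + 62 = 127
  {Alder} + {Orwell, Fern, Ivy, Corby, Spruce}: 52 + 71 = 123
  {Orwell, Alder} + {Fern, Ivy, Corby, Spruce}: 73 + 50 = 123
  {Fern, Alder} + {Orwell, Ivy, Corby, Spruce}: 60 + 71 = 131
  … (31 splits in total)
Best: vehicle 1 Vale → Fern → Vale = 20; vehicle 2 Vale → Orwell → Alder → Corby → Spruce → Ivy → Vale = 83; combined 103.

Minimum combined distance: 103 m.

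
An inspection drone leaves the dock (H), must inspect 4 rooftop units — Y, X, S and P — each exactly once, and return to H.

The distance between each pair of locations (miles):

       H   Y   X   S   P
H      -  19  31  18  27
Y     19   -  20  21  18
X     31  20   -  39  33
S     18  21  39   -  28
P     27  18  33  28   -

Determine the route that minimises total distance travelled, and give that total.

Shortest round trip = 115 miles.

H-Y-X-S-P-H: 19+20+39+28+27 = 133
H-Y-X-P-S-H: 19+20+33+28+18 = 118
H-Y-S-X-P-H: 19+21+39+33+27 = 139
H-Y-S-P-X-H: 19+21+28+33+31 = 132
H-Y-P-X-S-H: 19+18+33+39+18 = 127
H-Y-P-S-X-H: 19+18+28+39+31 = 135
H-X-Y-S-P-H: 31+20+21+28+27 = 127
H-X-Y-P-S-H: 31+20+18+28+18 = 115
H-X-S-Y-P-H: 31+39+21+18+27 = 136
H-X-P-Y-S-H: 31+33+18+21+18 = 121
H-S-Y-X-P-H: 18+21+20+33+27 = 119
H-S-X-Y-P-H: 18+39+20+18+27 = 122
The minimum is 115.
One optimal route: H → X → Y → P → S → H (or its reverse).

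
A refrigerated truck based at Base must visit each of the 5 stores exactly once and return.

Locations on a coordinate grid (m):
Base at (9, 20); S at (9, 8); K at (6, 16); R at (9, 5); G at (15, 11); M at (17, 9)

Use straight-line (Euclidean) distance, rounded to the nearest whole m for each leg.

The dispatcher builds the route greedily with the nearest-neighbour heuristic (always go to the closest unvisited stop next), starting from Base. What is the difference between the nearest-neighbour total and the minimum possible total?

The nearest-neighbour route is 2 m longer than optimal.

Base: K=5, G=11, S=12, M=14, R=15 ⇒ K
K: S=9, G=10, R=11, M=13 ⇒ S
S: R=3, G=7, M=8 ⇒ R
R: G=8, M=9 ⇒ G
G: M=3 ⇒ M
NN route Base → K → S → R → G → M → Base costs 42.
Optimal: Base → K → S → R → M → G → Base costs 40 (by enumerating all 60 distinct tours).
Excess = 42 − 40 = 2.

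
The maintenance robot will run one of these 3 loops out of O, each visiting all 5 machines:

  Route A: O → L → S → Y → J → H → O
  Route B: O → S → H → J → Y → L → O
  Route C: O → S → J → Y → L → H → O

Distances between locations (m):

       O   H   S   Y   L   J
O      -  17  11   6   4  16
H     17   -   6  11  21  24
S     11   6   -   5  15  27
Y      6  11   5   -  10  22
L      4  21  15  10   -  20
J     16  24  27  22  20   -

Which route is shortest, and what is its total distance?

Route A: 4 + 15 + 5 + 22 + 24 + 17 = 87
Route B: 11 + 6 + 24 + 22 + 10 + 4 = 77
Route C: 11 + 27 + 22 + 10 + 21 + 17 = 108

77 m — Route B is the shortest.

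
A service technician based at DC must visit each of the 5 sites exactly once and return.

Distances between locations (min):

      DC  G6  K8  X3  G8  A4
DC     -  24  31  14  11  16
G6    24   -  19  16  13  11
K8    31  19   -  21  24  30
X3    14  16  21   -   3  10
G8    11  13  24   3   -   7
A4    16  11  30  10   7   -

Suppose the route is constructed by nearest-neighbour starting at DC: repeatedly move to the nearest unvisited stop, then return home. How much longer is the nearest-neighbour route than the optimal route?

4 min longer than the optimal tour.

From DC: G8=11, X3=14, A4=16, G6=24, K8=31 → choose G8 (11).
From G8: X3=3, A4=7, G6=13, K8=24 → choose X3 (3).
From X3: A4=10, G6=16, K8=21 → choose A4 (10).
From A4: G6=11, K8=30 → choose G6 (11).
From G6: K8=19 → choose K8 (19).
NN route DC → G8 → X3 → A4 → G6 → K8 → DC costs 85.
Optimal: DC → G8 → X3 → K8 → G6 → A4 → DC costs 81 (by enumerating all 60 distinct tours).
Excess = 85 − 81 = 4.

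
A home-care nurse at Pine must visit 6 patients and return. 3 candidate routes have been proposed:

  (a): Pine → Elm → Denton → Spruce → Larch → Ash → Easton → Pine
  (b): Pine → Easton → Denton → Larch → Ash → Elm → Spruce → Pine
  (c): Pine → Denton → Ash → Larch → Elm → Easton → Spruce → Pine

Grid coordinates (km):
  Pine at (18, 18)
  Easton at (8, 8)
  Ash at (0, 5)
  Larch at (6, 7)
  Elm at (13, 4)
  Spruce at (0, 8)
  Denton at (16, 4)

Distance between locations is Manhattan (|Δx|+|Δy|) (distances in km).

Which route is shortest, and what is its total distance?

(a): 19 + 3 + 20 + 7 + 8 + 11 + 20 = 88
(b): 20 + 12 + 13 + 8 + 14 + 17 + 28 = 112
(c): 16 + 17 + 8 + 10 + 9 + 8 + 28 = 96

Shortest is (a), total 88 km.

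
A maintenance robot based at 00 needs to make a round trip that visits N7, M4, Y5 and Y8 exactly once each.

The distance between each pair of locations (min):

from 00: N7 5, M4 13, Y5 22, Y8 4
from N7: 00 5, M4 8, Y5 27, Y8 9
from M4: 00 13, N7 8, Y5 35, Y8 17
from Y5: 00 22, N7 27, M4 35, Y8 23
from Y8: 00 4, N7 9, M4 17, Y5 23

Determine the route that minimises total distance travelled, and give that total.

With 4 stops there are 4!/2 = 12 distinct round trips (a route and its reverse cost the same).
00-N7-M4-Y5-Y8-00: 5+8+35+23+4 = 75
00-N7-M4-Y8-Y5-00: 5+8+17+23+22 = 75
00-N7-Y5-M4-Y8-00: 5+27+35+17+4 = 88
00-N7-Y5-Y8-M4-00: 5+27+23+17+13 = 85
00-N7-Y8-M4-Y5-00: 5+9+17+35+22 = 88
00-N7-Y8-Y5-M4-00: 5+9+23+35+13 = 85
00-M4-N7-Y5-Y8-00: 13+8+27+23+4 = 75
00-M4-N7-Y8-Y5-00: 13+8+9+23+22 = 75
00-M4-Y5-N7-Y8-00: 13+35+27+9+4 = 88
00-M4-Y8-N7-Y5-00: 13+17+9+27+22 = 88
00-Y5-N7-M4-Y8-00: 22+27+8+17+4 = 78
00-Y5-M4-N7-Y8-00: 22+35+8+9+4 = 78
The minimum is 75.
One optimal route: 00 → N7 → M4 → Y5 → Y8 → 00 (or its reverse).

75 min — the shortest possible round trip.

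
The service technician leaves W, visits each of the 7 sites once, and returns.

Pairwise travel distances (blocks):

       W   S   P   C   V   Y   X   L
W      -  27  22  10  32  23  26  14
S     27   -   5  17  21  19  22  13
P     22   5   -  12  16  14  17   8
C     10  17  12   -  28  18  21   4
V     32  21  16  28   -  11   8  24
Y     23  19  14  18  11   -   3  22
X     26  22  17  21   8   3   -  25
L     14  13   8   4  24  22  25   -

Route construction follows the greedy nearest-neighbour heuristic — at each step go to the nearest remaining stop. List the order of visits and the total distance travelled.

89 blocks along W → C → L → P → S → Y → X → V → W.

At W the remaining stops are C 10, L 14, P 22, Y 23, X 26, S 27, V 32; go to C.
At C the remaining stops are L 4, P 12, S 17, Y 18, X 21, V 28; go to L.
At L the remaining stops are P 8, S 13, Y 22, V 24, X 25; go to P.
At P the remaining stops are S 5, Y 14, V 16, X 17; go to S.
At S the remaining stops are Y 19, V 21, X 22; go to Y.
At Y the remaining stops are X 3, V 11; go to X.
At X the remaining stops are V 8; go to V.
Return V→W: 32.
Total = 10 + 4 + 8 + 5 + 19 + 3 + 8 + 32 = 89.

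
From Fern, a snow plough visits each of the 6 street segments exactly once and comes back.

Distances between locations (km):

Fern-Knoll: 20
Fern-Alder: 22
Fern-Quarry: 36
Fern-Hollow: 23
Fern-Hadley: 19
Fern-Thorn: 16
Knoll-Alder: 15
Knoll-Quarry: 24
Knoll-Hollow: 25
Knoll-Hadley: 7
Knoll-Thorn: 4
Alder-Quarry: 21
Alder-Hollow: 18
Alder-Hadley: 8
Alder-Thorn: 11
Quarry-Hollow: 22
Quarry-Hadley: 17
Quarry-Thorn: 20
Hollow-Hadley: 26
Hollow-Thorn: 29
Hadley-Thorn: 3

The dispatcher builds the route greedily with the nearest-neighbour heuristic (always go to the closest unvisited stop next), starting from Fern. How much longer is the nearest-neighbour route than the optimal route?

Fern: Thorn=16, Hadley=19, Knoll=20, Alder=22, Hollow=23, Quarry=36 ⇒ Thorn
Thorn: Hadley=3, Knoll=4, Alder=11, Quarry=20, Hollow=29 ⇒ Hadley
Hadley: Knoll=7, Alder=8, Quarry=17, Hollow=26 ⇒ Knoll
Knoll: Alder=15, Quarry=24, Hollow=25 ⇒ Alder
Alder: Hollow=18, Quarry=21 ⇒ Hollow
Hollow: Quarry=22 ⇒ Quarry
NN route Fern → Thorn → Hadley → Knoll → Alder → Hollow → Quarry → Fern costs 117.
Optimal: Fern → Knoll → Thorn → Hadley → Alder → Quarry → Hollow → Fern costs 101 (by enumerating all 360 distinct tours).
Excess = 117 − 101 = 16.

The nearest-neighbour route is 16 km longer than optimal.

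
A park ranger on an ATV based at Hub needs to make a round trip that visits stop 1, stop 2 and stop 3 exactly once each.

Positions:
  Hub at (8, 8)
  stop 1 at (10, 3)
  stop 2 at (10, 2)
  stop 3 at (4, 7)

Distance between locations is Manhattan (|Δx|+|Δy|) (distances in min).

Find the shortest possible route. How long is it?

There are 3 distinct closed tours to check (reversals are equivalent).
Hub→stop 1→stop 2→stop 3→Hub: 7+1+11+5 = 24
Hub→stop 1→stop 3→stop 2→Hub: 7+10+11+8 = 36
Hub→stop 2→stop 1→stop 3→Hub: 8+1+10+5 = 24
The minimum is 24.
One optimal route: Hub → stop 1 → stop 2 → stop 3 → Hub (or its reverse).

Shortest round trip = 24 min.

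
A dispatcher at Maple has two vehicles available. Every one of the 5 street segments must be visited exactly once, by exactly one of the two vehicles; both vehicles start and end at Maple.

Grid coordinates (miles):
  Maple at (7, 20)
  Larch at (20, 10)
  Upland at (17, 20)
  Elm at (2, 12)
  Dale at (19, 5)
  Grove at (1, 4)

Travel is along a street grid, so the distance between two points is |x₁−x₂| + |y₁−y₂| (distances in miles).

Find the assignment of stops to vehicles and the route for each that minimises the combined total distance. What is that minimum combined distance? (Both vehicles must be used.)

Try each way of splitting the stops between the two vehicles (each non-empty) and, for each split, find the best tour for each vehicle:
  {Larch} + {Upland, Elm, Dale, Grove}: 46 + 68 = 114
  {Upland} + {Larch, Elm, Dale, Grove}: 20 + 70 = 90
  {Larch, Upland} + {Elm, Dale, Grove}: 46 + 68 = 114
  {Elm} + {Larch, Upland, Dale, Grove}: 26 + 70 = 96
  {Larch, Elm} + {Upland, Dale, Grove}: 56 + 68 = 124
  {Upland, Elm} + {Larch, Dale, Grove}: 46 + 70 = 116
  … (15 splits in total)
Best: vehicle 1 Maple → Upland → Maple = 20; vehicle 2 Maple → Larch → Dale → Grove → Elm → Maple = 70; combined 90.

90 miles — the smallest possible combined total.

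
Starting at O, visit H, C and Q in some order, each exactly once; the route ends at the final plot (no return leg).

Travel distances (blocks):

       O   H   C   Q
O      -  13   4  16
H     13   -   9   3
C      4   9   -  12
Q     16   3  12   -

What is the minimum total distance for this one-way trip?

16 blocks — the minimum one-way total.

There are 3! = 6 possible orderings.
O→H→C→Q: 13+9+12 = 34
O→H→Q→C: 13+3+12 = 28
O→C→H→Q: 4+9+3 = 16
O→C→Q→H: 4+12+3 = 19
O→Q→H→C: 16+3+9 = 28
O→Q→C→H: 16+12+9 = 37
The minimum is 16.
One shortest path: O → C → H → Q.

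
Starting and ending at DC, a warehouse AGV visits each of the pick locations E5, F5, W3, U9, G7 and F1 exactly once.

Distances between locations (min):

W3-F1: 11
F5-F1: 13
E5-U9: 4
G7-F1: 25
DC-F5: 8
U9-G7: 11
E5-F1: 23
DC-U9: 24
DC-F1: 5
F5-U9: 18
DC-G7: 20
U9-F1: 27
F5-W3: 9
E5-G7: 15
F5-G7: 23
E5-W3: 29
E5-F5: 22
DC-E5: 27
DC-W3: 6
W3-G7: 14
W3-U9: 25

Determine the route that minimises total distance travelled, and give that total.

DC - E5 - F5 - W3 - U9 - G7 - F1 - DC: 27+22+9+25+11+25+5 = 124
DC - E5 - F5 - W3 - U9 - F1 - G7 - DC: 27+22+9+25+27+25+20 = 155
DC - E5 - F5 - W3 - G7 - U9 - F1 - DC: 27+22+9+14+11+27+5 = 115
DC - E5 - F5 - W3 - G7 - F1 - U9 - DC: 27+22+9+14+25+27+24 = 148
DC - E5 - F5 - W3 - F1 - U9 - G7 - DC: 27+22+9+11+27+11+20 = 127
DC - E5 - F5 - W3 - F1 - G7 - U9 - DC: 27+22+9+11+25+11+24 = 129
DC - E5 - F5 - U9 - W3 - G7 - F1 - DC: 27+22+18+25+14+25+5 = 136
DC - E5 - F5 - U9 - W3 - F1 - G7 - DC: 27+22+18+25+11+25+20 = 148
… (352 more)
DC - F5 - W3 - G7 - U9 - E5 - F1 - DC: 8+9+14+11+4+23+5 = 74  ← best
The minimum is 74.
One optimal route: DC → F5 → W3 → G7 → U9 → E5 → F1 → DC (or its reverse).

74 min — the shortest possible round trip.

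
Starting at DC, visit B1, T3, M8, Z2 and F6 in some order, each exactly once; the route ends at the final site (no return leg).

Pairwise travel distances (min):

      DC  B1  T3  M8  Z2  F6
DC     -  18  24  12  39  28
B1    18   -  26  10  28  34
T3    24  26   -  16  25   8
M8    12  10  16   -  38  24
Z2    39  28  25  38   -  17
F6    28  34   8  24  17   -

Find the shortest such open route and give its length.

Shortest open route: 69 min.

There are 5! = 120 possible orderings.
DC - B1 - T3 - M8 - Z2 - F6: 18+26+16+38+17 = 115
DC - B1 - T3 - M8 - F6 - Z2: 18+26+16+24+17 = 101
DC - B1 - T3 - Z2 - M8 - F6: 18+26+25+38+24 = 131
DC - B1 - T3 - Z2 - F6 - M8: 18+26+25+17+24 = 110
DC - B1 - T3 - F6 - M8 - Z2: 18+26+8+24+38 = 114
DC - B1 - T3 - F6 - Z2 - M8: 18+26+8+17+38 = 107
DC - B1 - M8 - T3 - Z2 - F6: 18+10+16+25+17 = 86
DC - B1 - M8 - T3 - F6 - Z2: 18+10+16+8+17 = 69
DC - B1 - M8 - Z2 - T3 - F6: 18+10+38+25+8 = 99
DC - B1 - M8 - Z2 - F6 - T3: 18+10+38+17+8 = 91
DC - B1 - M8 - F6 - T3 - Z2: 18+10+24+8+25 = 85
DC - B1 - M8 - F6 - Z2 - T3: 18+10+24+17+25 = 94
DC - B1 - Z2 - T3 - M8 - F6: 18+28+25+16+24 = 111
DC - B1 - Z2 - T3 - F6 - M8: 18+28+25+8+24 = 103
… (106 more)
The minimum is 69.
One shortest path: DC → B1 → M8 → T3 → F6 → Z2.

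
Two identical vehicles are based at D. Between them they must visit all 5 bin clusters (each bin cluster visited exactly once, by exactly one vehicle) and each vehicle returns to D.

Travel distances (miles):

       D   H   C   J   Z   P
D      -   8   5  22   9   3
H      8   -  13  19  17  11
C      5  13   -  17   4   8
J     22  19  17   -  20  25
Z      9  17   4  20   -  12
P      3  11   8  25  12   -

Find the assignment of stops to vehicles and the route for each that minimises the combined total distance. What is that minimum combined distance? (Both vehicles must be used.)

62 miles — the smallest possible combined total.

Check every non-empty split of the stops between the two vehicles; for each half take its own optimal tour:
  {H} + {C, J, Z, P}: 16 + 57 = 73
  {C} + {H, J, Z, P}: 10 + 62 = 72
  {H, C} + {J, Z, P}: 26 + 57 = 83
  {J} + {H, C, Z, P}: 44 + 40 = 84
  {H, J} + {C, Z, P}: 49 + 24 = 73
  {C, J} + {H, Z, P}: 44 + 40 = 84
  … (15 splits in total)
  {H, C, J, Z} + {P}: 56 + 6 = 62  ← best
Best: vehicle 1 D → H → J → Z → C → D = 56; vehicle 2 D → P → D = 6; combined 62.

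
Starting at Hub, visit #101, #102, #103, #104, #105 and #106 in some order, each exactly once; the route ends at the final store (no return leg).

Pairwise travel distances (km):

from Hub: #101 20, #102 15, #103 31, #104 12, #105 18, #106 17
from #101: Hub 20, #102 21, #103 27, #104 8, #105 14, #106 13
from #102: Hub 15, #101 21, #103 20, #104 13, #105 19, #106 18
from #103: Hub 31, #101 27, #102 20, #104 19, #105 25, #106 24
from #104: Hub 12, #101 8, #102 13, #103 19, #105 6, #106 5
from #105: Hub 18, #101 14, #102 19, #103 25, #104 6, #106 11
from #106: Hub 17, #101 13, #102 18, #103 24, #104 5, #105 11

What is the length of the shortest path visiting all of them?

There are 6! = 720 possible orderings.
Hub→#101→#102→#103→#104→#105→#106: 20+21+20+19+6+11 = 97
Hub→#101→#102→#103→#104→#106→#105: 20+21+20+19+5+11 = 96
Hub→#101→#102→#103→#105→#104→#106: 20+21+20+25+6+5 = 97
Hub→#101→#102→#103→#105→#106→#104: 20+21+20+25+11+5 = 102
Hub→#101→#102→#103→#106→#104→#105: 20+21+20+24+5+6 = 96
Hub→#101→#102→#103→#106→#105→#104: 20+21+20+24+11+6 = 102
Hub→#101→#102→#104→#103→#105→#106: 20+21+13+19+25+11 = 109
Hub→#101→#102→#104→#103→#106→#105: 20+21+13+19+24+11 = 108
… (712 more)
Hub→#101→#104→#105→#106→#102→#103: 20+8+6+11+18+20 = 83  ← best
The minimum is 83.
One shortest path: Hub → #101 → #104 → #105 → #106 → #102 → #103.

Minimum one-way distance = 83 km.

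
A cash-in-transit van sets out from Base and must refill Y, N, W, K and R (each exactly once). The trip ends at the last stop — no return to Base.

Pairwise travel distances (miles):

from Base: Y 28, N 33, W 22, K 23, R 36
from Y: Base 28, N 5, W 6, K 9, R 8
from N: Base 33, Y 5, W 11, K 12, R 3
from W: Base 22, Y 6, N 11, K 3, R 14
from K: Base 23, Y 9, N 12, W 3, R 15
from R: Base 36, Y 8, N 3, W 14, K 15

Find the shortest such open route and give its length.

There are 5! = 120 possible orderings.
Base→Y→N→W→K→R: 28+5+11+3+15 = 62
Base→Y→N→W→R→K: 28+5+11+14+15 = 73
Base→Y→N→K→W→R: 28+5+12+3+14 = 62
Base→Y→N→K→R→W: 28+5+12+15+14 = 74
Base→Y→N→R→W→K: 28+5+3+14+3 = 53
Base→Y→N→R→K→W: 28+5+3+15+3 = 54
Base→Y→W→N→K→R: 28+6+11+12+15 = 72
Base→Y→W→N→R→K: 28+6+11+3+15 = 63
Base→Y→W→K→N→R: 28+6+3+12+3 = 52
Base→Y→W→K→R→N: 28+6+3+15+3 = 55
Base→Y→W→R→N→K: 28+6+14+3+12 = 63
Base→Y→W→R→K→N: 28+6+14+15+12 = 75
Base→Y→K→N→W→R: 28+9+12+11+14 = 74
Base→Y→K→N→R→W: 28+9+12+3+14 = 66
… (106 more)
Base→K→W→Y→N→R: 23+3+6+5+3 = 40  ← best
The minimum is 40.
One shortest path: Base → K → W → Y → N → R.

Minimum one-way distance = 40 miles.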